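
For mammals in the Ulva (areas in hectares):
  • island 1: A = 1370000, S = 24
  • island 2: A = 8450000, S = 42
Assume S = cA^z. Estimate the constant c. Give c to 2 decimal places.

z = ln(S₂/S₁) / ln(A₂/A₁) = ln(42/24) / ln(8450000/1370000) = 0.5596 / 1.8194 = 0.3076
c = S₁ / A₁^z = 24 / 1370000^0.3076 = 24 / 77.2 = 0.3109

0.31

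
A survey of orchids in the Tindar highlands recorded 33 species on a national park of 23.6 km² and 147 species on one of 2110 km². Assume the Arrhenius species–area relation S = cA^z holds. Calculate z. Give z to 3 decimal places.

0.332

Taking logs: ln S = ln c + z ln A, so z = (ln S₂ − ln S₁)/(ln A₂ − ln A₁).
z = ln(147/33) / ln(2110/23.6) = ln(4.455) / ln(89.41) = 1.4939 / 4.4932 = 0.3325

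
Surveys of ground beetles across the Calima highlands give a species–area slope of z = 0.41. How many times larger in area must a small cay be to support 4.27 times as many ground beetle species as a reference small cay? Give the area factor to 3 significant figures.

(A₂/A₁)^0.41 = 4.27, so A₂/A₁ = 4.27^(1/0.41) = 4.27^2.439
ln(A₂/A₁) = ln 4.27 / 0.41 = 1.4516 / 0.41 = 3.5405
A₂/A₁ = e^3.5405 ≈ 34.48

34.5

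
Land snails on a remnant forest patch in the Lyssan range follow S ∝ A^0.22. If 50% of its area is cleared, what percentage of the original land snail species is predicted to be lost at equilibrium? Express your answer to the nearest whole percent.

S_new/S_old = (A_new/A_old)^z = 0.5^0.22
= exp(0.22 × ln 0.5) = exp(0.22 × -0.6931) = exp(-0.1525) ≈ 0.8586
Fraction lost = 1 − 0.8586 = 0.1414

14%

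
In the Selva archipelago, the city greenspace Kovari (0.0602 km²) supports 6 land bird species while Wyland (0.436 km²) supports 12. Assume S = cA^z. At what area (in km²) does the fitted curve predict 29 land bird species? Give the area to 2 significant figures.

5.4 km²

z = ln(12/6) / ln(0.436/0.0602) = 0.6931 / 1.9800 = 0.3501
c = 6 / 0.0602^0.3501 = 6 / 0.3739 = 16.05
A = (29/16.05)^(1/0.3501) ⇒ ln A = ln(1.807)/0.3501 = 1.6904
A = e^1.6904 ≈ 5.422 km²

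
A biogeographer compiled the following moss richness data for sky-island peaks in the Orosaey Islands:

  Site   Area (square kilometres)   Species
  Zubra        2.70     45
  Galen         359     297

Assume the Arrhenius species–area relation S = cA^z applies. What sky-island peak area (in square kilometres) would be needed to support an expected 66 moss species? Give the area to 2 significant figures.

7.3 square kilometres

z = ln(297/45) / ln(359/2.7) = 1.8871 / 4.8901 = 0.3859
c = 45 / 2.7^0.3859 = 45 / 1.467 = 30.67
A = (66/30.67)^(1/0.3859) ⇒ ln A = ln(2.152)/0.3859 = 1.9857
A = e^1.9857 ≈ 7.284 square kilometres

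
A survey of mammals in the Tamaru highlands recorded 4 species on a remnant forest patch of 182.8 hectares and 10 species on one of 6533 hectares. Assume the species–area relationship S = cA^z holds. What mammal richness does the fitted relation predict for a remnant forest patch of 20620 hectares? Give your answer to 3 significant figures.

z = ln(10/4) / ln(6533/182.8) = 0.9163 / 3.5762 = 0.2562
c = 4 / 182.8^0.2562 = 4 / 3.798 = 1.053
S₃ = 1.053 × 20620^0.2562 = 1.053 × 12.75 ≈ 13.42

13.4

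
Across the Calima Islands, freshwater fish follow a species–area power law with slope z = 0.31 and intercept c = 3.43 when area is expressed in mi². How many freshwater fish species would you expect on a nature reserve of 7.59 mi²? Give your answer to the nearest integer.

S = 3.43 × 7.59^0.31
ln S = ln 3.43 + 0.31 × ln 7.59 = 1.2326 + 0.31 × 2.0268 = 1.8609
S = e^1.8609 ≈ 6.429

6 species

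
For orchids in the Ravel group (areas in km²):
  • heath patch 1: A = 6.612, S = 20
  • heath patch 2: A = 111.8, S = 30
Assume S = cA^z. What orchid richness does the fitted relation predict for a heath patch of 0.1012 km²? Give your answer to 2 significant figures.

11

z = ln(30/20) / ln(111.8/6.612) = 0.4055 / 2.8278 = 0.1434
c = 20 / 6.612^0.1434 = 20 / 1.311 = 15.25
S₃ = 15.25 × 0.1012^0.1434 = 15.25 × 0.72 ≈ 10.98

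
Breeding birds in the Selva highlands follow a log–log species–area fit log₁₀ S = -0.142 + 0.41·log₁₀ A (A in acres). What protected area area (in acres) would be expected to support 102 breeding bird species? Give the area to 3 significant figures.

102 = 0.7211 × A^0.41  ⇒  A^0.41 = 102/0.7211 = 141.4
ln A = ln(141.4) / 0.41 = 4.9519 / 0.41 = 12.0779
A = e^12.0779 ≈ 175941 acres

176000 acres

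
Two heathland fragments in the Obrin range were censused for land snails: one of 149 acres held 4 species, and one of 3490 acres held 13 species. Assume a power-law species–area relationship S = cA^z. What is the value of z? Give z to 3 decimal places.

Taking logs: ln S = ln c + z ln A, so z = (ln S₂ − ln S₁)/(ln A₂ − ln A₁).
z = ln(13/4) / ln(3490/149) = ln(3.25) / ln(23.42) = 1.1787 / 3.1537 = 0.3737

0.374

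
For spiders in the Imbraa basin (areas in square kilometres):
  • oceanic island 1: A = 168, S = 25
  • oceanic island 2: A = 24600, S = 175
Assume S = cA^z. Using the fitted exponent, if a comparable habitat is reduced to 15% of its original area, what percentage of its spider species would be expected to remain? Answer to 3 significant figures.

47.7%

z = ln(175/25) / ln(24600/168) = 1.9459 / 4.9865 = 0.3902
S_new/S_old = (A_new/A_old)^z = 0.15^0.3902 = exp(0.3902 × -1.8971) = 0.477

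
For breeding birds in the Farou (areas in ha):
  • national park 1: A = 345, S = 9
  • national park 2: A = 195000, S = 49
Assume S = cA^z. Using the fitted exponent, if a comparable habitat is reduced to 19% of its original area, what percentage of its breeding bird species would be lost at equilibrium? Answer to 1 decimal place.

z = ln(49/9) / ln(195000/345) = 1.6946 / 6.3372 = 0.2674
S_new/S_old = (A_new/A_old)^z = 0.19^0.2674 = exp(0.2674 × -1.6607) = 0.6414
Fraction lost = 1 − 0.6414 = 0.3586

35.9%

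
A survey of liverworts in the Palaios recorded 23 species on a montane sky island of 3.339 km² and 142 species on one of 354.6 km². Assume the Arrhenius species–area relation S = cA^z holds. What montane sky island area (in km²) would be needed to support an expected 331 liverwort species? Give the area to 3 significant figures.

3100 km²

z = ln(142/23) / ln(354.6/3.339) = 1.8203 / 4.6653 = 0.3902
c = 23 / 3.339^0.3902 = 23 / 1.601 = 14.37
A = (331/14.37)^(1/0.3902) ⇒ ln A = ln(23.04)/0.3902 = 8.0399
A = e^8.0399 ≈ 3102 km²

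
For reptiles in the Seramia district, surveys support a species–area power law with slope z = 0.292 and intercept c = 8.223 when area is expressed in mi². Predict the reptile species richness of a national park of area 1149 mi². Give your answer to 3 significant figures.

S = 8.223 × 1149^0.292
ln S = ln 8.223 + 0.292 × ln 1149 = 2.1069 + 0.292 × 7.0466 = 4.1646
S = e^4.1646 ≈ 64.36

64.4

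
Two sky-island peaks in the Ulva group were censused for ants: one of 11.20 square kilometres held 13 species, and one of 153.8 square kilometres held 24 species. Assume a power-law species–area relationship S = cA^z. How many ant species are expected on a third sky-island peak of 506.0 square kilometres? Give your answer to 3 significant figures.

z = ln(24/13) / ln(153.8/11.2) = 0.6131 / 2.6197 = 0.2340
c = 13 / 11.2^0.2340 = 13 / 1.76 = 7.386
S₃ = 7.386 × 506^0.2340 = 7.386 × 4.294 ≈ 31.71

31.7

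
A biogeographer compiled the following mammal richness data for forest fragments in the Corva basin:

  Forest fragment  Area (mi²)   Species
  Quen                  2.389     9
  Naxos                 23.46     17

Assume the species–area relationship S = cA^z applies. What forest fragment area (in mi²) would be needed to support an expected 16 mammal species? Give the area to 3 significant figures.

18.9 mi²

z = ln(17/9) / ln(23.46/2.389) = 0.6360 / 2.2844 = 0.2784
c = 9 / 2.389^0.2784 = 9 / 1.274 = 7.062
A = (16/7.062)^(1/0.2784) ⇒ ln A = ln(2.266)/0.2784 = 2.9375
A = e^2.9375 ≈ 18.87 mi²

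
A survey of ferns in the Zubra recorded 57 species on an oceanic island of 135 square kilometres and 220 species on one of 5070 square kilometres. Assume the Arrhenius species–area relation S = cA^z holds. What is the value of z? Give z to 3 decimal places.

Taking logs: ln S = ln c + z ln A, so z = (ln S₂ − ln S₁)/(ln A₂ − ln A₁).
z = ln(220/57) / ln(5070/135) = ln(3.86) / ln(37.56) = 1.3506 / 3.6258 = 0.3725

0.372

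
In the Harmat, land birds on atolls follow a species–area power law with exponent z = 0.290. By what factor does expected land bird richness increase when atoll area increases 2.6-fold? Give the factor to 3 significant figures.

1.32

S₂/S₁ = (A₂/A₁)^z = 2.6^0.29
ln(S₂/S₁) = 0.29 × ln 2.6 = 0.29 × 0.9555 = 0.2771
S₂/S₁ = e^0.2771 ≈ 1.319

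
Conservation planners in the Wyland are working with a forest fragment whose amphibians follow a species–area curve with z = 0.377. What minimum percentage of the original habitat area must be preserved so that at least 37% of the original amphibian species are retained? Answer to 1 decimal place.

7.2%

Need (A_new/A_old)^0.377 = 0.37, so A_new/A_old = 0.37^(1/0.377) = 0.37^2.653
ln(A_new/A_old) = ln 0.37 / 0.377 = -0.9943 / 0.377 = -2.6373
A_new/A_old = e^-2.6373 ≈ 0.07156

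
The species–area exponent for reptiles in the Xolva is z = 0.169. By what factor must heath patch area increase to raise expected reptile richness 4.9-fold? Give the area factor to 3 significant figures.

(A₂/A₁)^0.169 = 4.9, so A₂/A₁ = 4.9^(1/0.169) = 4.9^5.917
ln(A₂/A₁) = ln 4.9 / 0.169 = 1.5892 / 0.169 = 9.4038
A₂/A₁ = e^9.4038 ≈ 12134

12100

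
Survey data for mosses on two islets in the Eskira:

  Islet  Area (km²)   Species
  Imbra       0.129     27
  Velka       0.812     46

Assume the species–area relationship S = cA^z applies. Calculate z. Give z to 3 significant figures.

Taking logs: ln S = ln c + z ln A, so z = (ln S₂ − ln S₁)/(ln A₂ − ln A₁).
z = ln(46/27) / ln(0.812/0.129) = ln(1.704) / ln(6.295) = 0.5328 / 1.8397 = 0.2896

0.290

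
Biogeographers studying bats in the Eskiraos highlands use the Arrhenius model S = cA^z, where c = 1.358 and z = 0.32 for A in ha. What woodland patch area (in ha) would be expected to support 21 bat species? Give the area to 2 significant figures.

5200 ha

21 = 1.358 × A^0.32  ⇒  A^0.32 = 21/1.358 = 15.46
ln A = ln(15.46) / 0.32 = 2.7385 / 0.32 = 8.5578
A = e^8.5578 ≈ 5207 ha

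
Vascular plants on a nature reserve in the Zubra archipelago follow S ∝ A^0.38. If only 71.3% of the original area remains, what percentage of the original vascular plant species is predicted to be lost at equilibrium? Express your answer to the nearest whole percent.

12%

S_new/S_old = (A_new/A_old)^z = 0.713^0.38
= exp(0.38 × ln 0.713) = exp(0.38 × -0.3383) = exp(-0.1285) ≈ 0.8794
Fraction lost = 1 − 0.8794 = 0.1206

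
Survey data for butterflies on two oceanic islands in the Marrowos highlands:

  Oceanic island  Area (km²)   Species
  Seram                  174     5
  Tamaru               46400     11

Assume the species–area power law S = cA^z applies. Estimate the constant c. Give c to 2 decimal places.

z = ln(S₂/S₁) / ln(A₂/A₁) = ln(11/5) / ln(46400/174) = 0.7885 / 5.5860 = 0.1411
c = S₁ / A₁^z = 5 / 174^0.1411 = 5 / 2.071 = 2.414

2.41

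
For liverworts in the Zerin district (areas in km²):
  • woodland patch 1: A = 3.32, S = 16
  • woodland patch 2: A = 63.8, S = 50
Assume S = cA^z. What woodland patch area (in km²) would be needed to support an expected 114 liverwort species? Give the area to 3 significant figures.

z = ln(50/16) / ln(63.8/3.32) = 1.1394 / 2.9558 = 0.3855
c = 16 / 3.32^0.3855 = 16 / 1.588 = 10.07
A = (114/10.07)^(1/0.3855) ⇒ ln A = ln(11.32)/0.3855 = 6.2937
A = e^6.2937 ≈ 541.2 km²

541 km²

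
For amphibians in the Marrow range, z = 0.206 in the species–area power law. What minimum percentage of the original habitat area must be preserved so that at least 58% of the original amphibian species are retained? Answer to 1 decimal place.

Need (A_new/A_old)^0.206 = 0.58, so A_new/A_old = 0.58^(1/0.206) = 0.58^4.854
ln(A_new/A_old) = ln 0.58 / 0.206 = -0.5447 / 0.206 = -2.6443
A_new/A_old = e^-2.6443 ≈ 0.07105

7.1%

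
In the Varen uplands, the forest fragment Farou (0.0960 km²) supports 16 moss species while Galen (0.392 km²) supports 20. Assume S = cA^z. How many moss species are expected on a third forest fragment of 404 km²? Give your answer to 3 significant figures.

60.1

z = ln(20/16) / ln(0.392/0.096) = 0.2231 / 1.4069 = 0.1586
c = 16 / 0.096^0.1586 = 16 / 0.6896 = 23.2
S₃ = 23.2 × 404^0.1586 = 23.2 × 2.591 ≈ 60.11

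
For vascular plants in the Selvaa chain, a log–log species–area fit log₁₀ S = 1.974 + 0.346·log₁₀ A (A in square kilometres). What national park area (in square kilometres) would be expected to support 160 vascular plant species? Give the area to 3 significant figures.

4.62 square kilometres

160 = 94.19 × A^0.346  ⇒  A^0.346 = 160/94.19 = 1.699
ln A = ln(1.699) / 0.346 = 0.5299 / 0.346 = 1.5314
A = e^1.5314 ≈ 4.625 square kilometres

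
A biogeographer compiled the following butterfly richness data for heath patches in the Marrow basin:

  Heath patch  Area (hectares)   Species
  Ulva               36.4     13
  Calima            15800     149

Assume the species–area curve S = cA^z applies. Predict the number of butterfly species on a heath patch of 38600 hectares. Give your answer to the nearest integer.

z = ln(149/13) / ln(15800/36.4) = 2.4390 / 6.0732 = 0.4016
c = 13 / 36.4^0.4016 = 13 / 4.236 = 3.069
S₃ = 3.069 × 38600^0.4016 = 3.069 × 69.5 ≈ 213.3

213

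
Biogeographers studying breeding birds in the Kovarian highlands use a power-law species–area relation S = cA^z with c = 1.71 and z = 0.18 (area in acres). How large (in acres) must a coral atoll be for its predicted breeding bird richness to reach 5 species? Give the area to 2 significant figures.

5 = 1.71 × A^0.18  ⇒  A^0.18 = 5/1.71 = 2.924
ln A = ln(2.924) / 0.18 = 1.0729 / 0.18 = 5.9608
A = e^5.9608 ≈ 387.9 acres

390 acres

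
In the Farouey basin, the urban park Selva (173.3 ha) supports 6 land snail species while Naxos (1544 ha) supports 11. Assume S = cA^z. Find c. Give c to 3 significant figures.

1.44

z = ln(S₂/S₁) / ln(A₂/A₁) = ln(11/6) / ln(1544/173.3) = 0.6061 / 2.1871 = 0.2771
c = S₁ / A₁^z = 6 / 173.3^0.2771 = 6 / 4.173 = 1.438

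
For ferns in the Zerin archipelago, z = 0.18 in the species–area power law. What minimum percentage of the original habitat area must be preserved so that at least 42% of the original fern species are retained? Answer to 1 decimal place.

Need (A_new/A_old)^0.18 = 0.42, so A_new/A_old = 0.42^(1/0.18) = 0.42^5.556
ln(A_new/A_old) = ln 0.42 / 0.18 = -0.8675 / 0.18 = -4.8194
A_new/A_old = e^-4.8194 ≈ 0.008071

0.8%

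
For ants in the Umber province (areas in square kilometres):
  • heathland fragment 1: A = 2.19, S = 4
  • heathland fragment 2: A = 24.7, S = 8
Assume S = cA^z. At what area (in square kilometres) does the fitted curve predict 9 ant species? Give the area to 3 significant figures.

37.3 square kilometres

z = ln(8/4) / ln(24.7/2.19) = 0.6931 / 2.4229 = 0.2861
c = 4 / 2.19^0.2861 = 4 / 1.251 = 3.196
A = (9/3.196)^(1/0.2861) ⇒ ln A = ln(2.816)/0.2861 = 3.6185
A = e^3.6185 ≈ 37.28 square kilometres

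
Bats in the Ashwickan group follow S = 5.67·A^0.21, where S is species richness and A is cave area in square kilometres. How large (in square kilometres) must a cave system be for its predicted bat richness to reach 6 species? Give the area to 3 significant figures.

1.31 square kilometres

6 = 5.67 × A^0.21  ⇒  A^0.21 = 6/5.67 = 1.058
ln A = ln(1.058) / 0.21 = 0.0566 / 0.21 = 0.2694
A = e^0.2694 ≈ 1.309 square kilometres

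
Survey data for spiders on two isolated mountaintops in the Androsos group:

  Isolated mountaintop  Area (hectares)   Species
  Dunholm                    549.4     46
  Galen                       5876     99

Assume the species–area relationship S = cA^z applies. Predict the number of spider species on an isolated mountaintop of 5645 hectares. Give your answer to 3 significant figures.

97.7

z = ln(99/46) / ln(5876/549.4) = 0.7665 / 2.3698 = 0.3234
c = 46 / 549.4^0.3234 = 46 / 7.694 = 5.978
S₃ = 5.978 × 5645^0.3234 = 5.978 × 16.35 ≈ 97.72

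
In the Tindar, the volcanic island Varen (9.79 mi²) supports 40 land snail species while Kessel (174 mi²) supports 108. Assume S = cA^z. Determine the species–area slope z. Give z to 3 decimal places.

0.345

Taking logs: ln S = ln c + z ln A, so z = (ln S₂ − ln S₁)/(ln A₂ − ln A₁).
z = ln(108/40) / ln(174/9.79) = ln(2.7) / ln(17.77) = 0.9933 / 2.8777 = 0.3452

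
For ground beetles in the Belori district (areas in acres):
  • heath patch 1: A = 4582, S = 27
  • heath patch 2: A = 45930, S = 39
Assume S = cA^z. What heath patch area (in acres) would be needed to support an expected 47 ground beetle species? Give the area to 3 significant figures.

148000 acres

z = ln(39/27) / ln(45930/4582) = 0.3677 / 2.3050 = 0.1595
c = 27 / 4582^0.1595 = 27 / 3.838 = 7.036
A = (47/7.036)^(1/0.1595) ⇒ ln A = ln(6.68)/0.1595 = 11.9044
A = e^11.9044 ≈ 147922 acres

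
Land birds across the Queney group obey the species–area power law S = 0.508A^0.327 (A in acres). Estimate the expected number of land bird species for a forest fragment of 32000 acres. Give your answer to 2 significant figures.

S = 0.508 × 32000^0.327 = 0.508 × 29.73 ≈ 15.1

15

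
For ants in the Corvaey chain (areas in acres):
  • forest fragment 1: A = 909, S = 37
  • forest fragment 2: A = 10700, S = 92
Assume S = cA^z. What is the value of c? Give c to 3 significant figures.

z = ln(S₂/S₁) / ln(A₂/A₁) = ln(92/37) / ln(10700/909) = 0.9109 / 2.4657 = 0.3694
c = S₁ / A₁^z = 37 / 909^0.3694 = 37 / 12.39 = 2.987

2.99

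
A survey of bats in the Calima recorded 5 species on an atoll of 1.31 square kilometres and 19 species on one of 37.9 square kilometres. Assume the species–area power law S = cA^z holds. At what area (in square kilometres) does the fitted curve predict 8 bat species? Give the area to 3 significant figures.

4.28 square kilometres

z = ln(19/5) / ln(37.9/1.31) = 1.3350 / 3.3649 = 0.3967
c = 5 / 1.31^0.3967 = 5 / 1.113 = 4.492
A = (8/4.492)^(1/0.3967) ⇒ ln A = ln(1.781)/0.3967 = 1.4547
A = e^1.4547 ≈ 4.283 square kilometres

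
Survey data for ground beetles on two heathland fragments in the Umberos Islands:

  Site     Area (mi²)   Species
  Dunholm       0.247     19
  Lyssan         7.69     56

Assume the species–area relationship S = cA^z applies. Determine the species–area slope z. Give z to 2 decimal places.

0.31

Taking logs: ln S = ln c + z ln A, so z = (ln S₂ − ln S₁)/(ln A₂ − ln A₁).
z = ln(56/19) / ln(7.69/0.247) = ln(2.947) / ln(31.13) = 1.0809 / 3.4383 = 0.3144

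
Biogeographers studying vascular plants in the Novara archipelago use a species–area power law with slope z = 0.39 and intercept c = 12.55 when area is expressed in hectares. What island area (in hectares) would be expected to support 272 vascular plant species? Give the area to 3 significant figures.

272 = 12.55 × A^0.39  ⇒  A^0.39 = 272/12.55 = 21.67
ln A = ln(21.67) / 0.39 = 3.0761 / 0.39 = 7.8874
A = e^7.8874 ≈ 2663 hectares

2660 hectares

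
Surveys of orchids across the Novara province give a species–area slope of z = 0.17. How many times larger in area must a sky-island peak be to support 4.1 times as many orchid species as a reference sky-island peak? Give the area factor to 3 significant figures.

(A₂/A₁)^0.17 = 4.1, so A₂/A₁ = 4.1^(1/0.17) = 4.1^5.882
ln(A₂/A₁) = ln 4.1 / 0.17 = 1.4110 / 0.17 = 8.2999
A₂/A₁ = e^8.2999 ≈ 4024

4020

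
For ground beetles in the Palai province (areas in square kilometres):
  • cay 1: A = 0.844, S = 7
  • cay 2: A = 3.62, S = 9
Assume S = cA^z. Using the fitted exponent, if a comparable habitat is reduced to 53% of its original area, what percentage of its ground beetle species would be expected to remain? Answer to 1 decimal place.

89.6%

z = ln(9/7) / ln(3.62/0.844) = 0.2513 / 1.4561 = 0.1726
S_new/S_old = (A_new/A_old)^z = 0.53^0.1726 = exp(0.1726 × -0.6349) = 0.8962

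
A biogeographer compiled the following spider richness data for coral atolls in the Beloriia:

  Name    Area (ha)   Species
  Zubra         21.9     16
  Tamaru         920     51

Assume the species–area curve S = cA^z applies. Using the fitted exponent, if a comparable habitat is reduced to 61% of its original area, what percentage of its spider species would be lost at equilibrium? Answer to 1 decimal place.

z = ln(51/16) / ln(920/21.9) = 1.1592 / 3.7379 = 0.3101
S_new/S_old = (A_new/A_old)^z = 0.61^0.3101 = exp(0.3101 × -0.4943) = 0.8579
Fraction lost = 1 − 0.8579 = 0.1421

14.2%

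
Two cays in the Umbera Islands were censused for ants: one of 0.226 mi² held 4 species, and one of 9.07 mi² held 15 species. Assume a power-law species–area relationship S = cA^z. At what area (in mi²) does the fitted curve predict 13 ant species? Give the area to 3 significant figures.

z = ln(15/4) / ln(9.07/0.226) = 1.3218 / 3.6922 = 0.3580
c = 4 / 0.226^0.3580 = 4 / 0.5872 = 6.812
A = (13/6.812)^(1/0.3580) ⇒ ln A = ln(1.908)/0.3580 = 1.8052
A = e^1.8052 ≈ 6.081 mi²

6.08 mi²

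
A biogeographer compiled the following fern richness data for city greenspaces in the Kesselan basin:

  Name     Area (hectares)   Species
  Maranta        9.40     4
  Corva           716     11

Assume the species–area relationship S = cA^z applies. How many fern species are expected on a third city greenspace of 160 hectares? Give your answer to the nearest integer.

z = ln(11/4) / ln(716/9.4) = 1.0116 / 4.3330 = 0.2335
c = 4 / 9.4^0.2335 = 4 / 1.687 = 2.371
S₃ = 2.371 × 160^0.2335 = 2.371 × 3.27 ≈ 7.753

8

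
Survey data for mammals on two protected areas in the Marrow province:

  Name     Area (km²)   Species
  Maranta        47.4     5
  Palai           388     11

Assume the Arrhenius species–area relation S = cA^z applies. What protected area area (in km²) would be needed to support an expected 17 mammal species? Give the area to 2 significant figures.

1200 km²

z = ln(11/5) / ln(388/47.4) = 0.7885 / 2.1024 = 0.3750
c = 5 / 47.4^0.3750 = 5 / 4.251 = 1.176
A = (17/1.176)^(1/0.3750) ⇒ ln A = ln(14.45)/0.3750 = 7.1218
A = e^7.1218 ≈ 1239 km²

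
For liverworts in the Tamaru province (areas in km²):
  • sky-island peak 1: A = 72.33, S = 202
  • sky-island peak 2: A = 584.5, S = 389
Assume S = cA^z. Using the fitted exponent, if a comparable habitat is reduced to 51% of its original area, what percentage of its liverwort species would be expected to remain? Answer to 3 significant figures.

81.0%

z = ln(389/202) / ln(584.5/72.33) = 0.6553 / 2.0895 = 0.3136
S_new/S_old = (A_new/A_old)^z = 0.51^0.3136 = exp(0.3136 × -0.6733) = 0.8096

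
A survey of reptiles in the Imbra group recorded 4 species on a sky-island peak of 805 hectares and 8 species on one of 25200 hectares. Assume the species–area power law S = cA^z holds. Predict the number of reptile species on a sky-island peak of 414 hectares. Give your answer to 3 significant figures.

z = ln(8/4) / ln(25200/805) = 0.6931 / 3.4438 = 0.2013
c = 4 / 805^0.2013 = 4 / 3.845 = 1.04
S₃ = 1.04 × 414^0.2013 = 1.04 × 3.363 ≈ 3.499

3.50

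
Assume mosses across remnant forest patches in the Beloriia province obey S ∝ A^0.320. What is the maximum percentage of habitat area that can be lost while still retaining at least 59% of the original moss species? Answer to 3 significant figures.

80.8%

Need (A_new/A_old)^0.32 = 0.59, so A_new/A_old = 0.59^(1/0.32) = 0.59^3.125
ln(A_new/A_old) = ln 0.59 / 0.32 = -0.5276 / 0.32 = -1.6489
A_new/A_old = e^-1.6489 ≈ 0.1923
Fraction that can be lost = 1 − 0.1923 = 0.8077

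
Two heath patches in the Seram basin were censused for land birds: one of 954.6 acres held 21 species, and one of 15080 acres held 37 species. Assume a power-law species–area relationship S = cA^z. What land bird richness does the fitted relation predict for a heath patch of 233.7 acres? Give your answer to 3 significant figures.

15.7

z = ln(37/21) / ln(15080/954.6) = 0.5664 / 2.7598 = 0.2052
c = 21 / 954.6^0.2052 = 21 / 4.088 = 5.137
S₃ = 5.137 × 233.7^0.2052 = 5.137 × 3.063 ≈ 15.73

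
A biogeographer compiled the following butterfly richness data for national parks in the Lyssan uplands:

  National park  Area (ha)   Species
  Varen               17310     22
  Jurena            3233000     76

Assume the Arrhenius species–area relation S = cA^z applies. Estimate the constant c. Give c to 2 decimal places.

z = ln(S₂/S₁) / ln(A₂/A₁) = ln(76/22) / ln(3233000/17310) = 1.2397 / 5.2299 = 0.2370
c = S₁ / A₁^z = 22 / 17310^0.2370 = 22 / 10.11 = 2.177

2.18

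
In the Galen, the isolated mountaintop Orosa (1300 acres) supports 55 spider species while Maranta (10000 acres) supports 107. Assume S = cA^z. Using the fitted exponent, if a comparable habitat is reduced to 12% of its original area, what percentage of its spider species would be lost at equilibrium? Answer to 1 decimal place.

49.9%

z = ln(107/55) / ln(10000/1300) = 0.6655 / 2.0402 = 0.3262
S_new/S_old = (A_new/A_old)^z = 0.12^0.3262 = exp(0.3262 × -2.1203) = 0.5008
Fraction lost = 1 − 0.5008 = 0.4992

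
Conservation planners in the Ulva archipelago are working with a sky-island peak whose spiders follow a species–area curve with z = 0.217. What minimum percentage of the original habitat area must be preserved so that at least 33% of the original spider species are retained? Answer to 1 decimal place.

Need (A_new/A_old)^0.217 = 0.33, so A_new/A_old = 0.33^(1/0.217) = 0.33^4.608
ln(A_new/A_old) = ln 0.33 / 0.217 = -1.1087 / 0.217 = -5.1090
A_new/A_old = e^-5.1090 ≈ 0.006042

0.6%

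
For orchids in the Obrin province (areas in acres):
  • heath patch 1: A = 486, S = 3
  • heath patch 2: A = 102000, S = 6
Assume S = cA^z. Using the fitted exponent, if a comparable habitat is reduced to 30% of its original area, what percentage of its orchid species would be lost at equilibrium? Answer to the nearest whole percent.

14%

z = ln(6/3) / ln(102000/486) = 0.6931 / 5.3465 = 0.1296
S_new/S_old = (A_new/A_old)^z = 0.3^0.1296 = exp(0.1296 × -1.2040) = 0.8555
Fraction lost = 1 − 0.8555 = 0.1445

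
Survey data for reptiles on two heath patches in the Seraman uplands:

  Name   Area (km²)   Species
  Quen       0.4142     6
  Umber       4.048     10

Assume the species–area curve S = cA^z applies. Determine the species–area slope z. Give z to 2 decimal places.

0.22

Taking logs: ln S = ln c + z ln A, so z = (ln S₂ − ln S₁)/(ln A₂ − ln A₁).
z = ln(10/6) / ln(4.048/0.4142) = ln(1.667) / ln(9.773) = 0.5108 / 2.2796 = 0.2241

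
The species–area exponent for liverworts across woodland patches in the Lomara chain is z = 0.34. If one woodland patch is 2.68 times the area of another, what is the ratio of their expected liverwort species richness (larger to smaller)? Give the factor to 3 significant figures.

1.40

S₂/S₁ = (A₂/A₁)^z = 2.68^0.34
ln(S₂/S₁) = 0.34 × ln 2.68 = 0.34 × 0.9858 = 0.3352
S₂/S₁ = e^0.3352 ≈ 1.398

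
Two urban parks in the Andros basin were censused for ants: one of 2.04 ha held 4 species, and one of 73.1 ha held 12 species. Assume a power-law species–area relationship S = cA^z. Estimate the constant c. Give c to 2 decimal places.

z = ln(S₂/S₁) / ln(A₂/A₁) = ln(12/4) / ln(73.1/2.04) = 1.0986 / 3.5789 = 0.3070
c = S₁ / A₁^z = 4 / 2.04^0.3070 = 4 / 1.245 = 3.214

3.21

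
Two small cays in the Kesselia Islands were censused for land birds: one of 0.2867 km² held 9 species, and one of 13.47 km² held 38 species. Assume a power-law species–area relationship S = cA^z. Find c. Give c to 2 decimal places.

14.36

z = ln(S₂/S₁) / ln(A₂/A₁) = ln(38/9) / ln(13.47/0.2867) = 1.4404 / 3.8498 = 0.3741
c = S₁ / A₁^z = 9 / 0.2867^0.3741 = 9 / 0.6266 = 14.36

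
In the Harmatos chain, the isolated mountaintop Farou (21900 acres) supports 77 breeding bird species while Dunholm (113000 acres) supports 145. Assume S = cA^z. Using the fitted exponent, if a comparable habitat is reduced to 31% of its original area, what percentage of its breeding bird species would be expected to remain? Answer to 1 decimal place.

z = ln(145/77) / ln(113000/21900) = 0.6329 / 1.6409 = 0.3857
S_new/S_old = (A_new/A_old)^z = 0.31^0.3857 = exp(0.3857 × -1.1712) = 0.6365

63.7%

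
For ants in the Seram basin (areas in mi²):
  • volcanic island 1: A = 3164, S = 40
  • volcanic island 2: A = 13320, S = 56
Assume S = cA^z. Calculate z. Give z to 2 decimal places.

Taking logs: ln S = ln c + z ln A, so z = (ln S₂ − ln S₁)/(ln A₂ − ln A₁).
z = ln(56/40) / ln(13320/3164) = ln(1.4) / ln(4.21) = 0.3365 / 1.4374 = 0.2341

0.23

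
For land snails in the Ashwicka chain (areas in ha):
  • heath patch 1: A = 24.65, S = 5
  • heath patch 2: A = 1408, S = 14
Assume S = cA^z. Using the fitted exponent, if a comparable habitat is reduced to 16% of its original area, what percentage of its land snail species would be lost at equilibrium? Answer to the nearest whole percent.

37%

z = ln(14/5) / ln(1408/24.65) = 1.0296 / 4.0451 = 0.2545
S_new/S_old = (A_new/A_old)^z = 0.16^0.2545 = exp(0.2545 × -1.8326) = 0.6272
Fraction lost = 1 − 0.6272 = 0.3728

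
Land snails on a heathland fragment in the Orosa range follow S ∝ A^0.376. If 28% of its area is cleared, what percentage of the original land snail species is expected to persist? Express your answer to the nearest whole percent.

S_new/S_old = (A_new/A_old)^z = 0.72^0.376
= exp(0.376 × ln 0.72) = exp(0.376 × -0.3285) = exp(-0.1235) ≈ 0.8838

88%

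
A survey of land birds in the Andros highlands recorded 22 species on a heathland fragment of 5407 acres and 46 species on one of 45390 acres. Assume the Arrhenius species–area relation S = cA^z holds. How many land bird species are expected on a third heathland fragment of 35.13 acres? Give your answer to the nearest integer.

4

z = ln(46/22) / ln(45390/5407) = 0.7376 / 2.1276 = 0.3467
c = 22 / 5407^0.3467 = 22 / 19.69 = 1.118
S₃ = 1.118 × 35.13^0.3467 = 1.118 × 3.434 ≈ 3.838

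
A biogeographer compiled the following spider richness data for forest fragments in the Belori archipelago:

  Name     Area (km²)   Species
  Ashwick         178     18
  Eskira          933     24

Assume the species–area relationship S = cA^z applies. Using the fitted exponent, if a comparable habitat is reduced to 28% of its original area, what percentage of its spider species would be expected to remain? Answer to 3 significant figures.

z = ln(24/18) / ln(933/178) = 0.2877 / 1.6566 = 0.1737
S_new/S_old = (A_new/A_old)^z = 0.28^0.1737 = exp(0.1737 × -1.2730) = 0.8017

80.2%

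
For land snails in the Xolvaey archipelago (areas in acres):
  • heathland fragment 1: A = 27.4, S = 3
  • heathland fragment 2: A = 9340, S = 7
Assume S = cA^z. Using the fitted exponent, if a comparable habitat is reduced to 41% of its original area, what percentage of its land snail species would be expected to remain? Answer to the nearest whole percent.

88%

z = ln(7/3) / ln(9340/27.4) = 0.8473 / 5.8315 = 0.1453
S_new/S_old = (A_new/A_old)^z = 0.41^0.1453 = exp(0.1453 × -0.8916) = 0.8785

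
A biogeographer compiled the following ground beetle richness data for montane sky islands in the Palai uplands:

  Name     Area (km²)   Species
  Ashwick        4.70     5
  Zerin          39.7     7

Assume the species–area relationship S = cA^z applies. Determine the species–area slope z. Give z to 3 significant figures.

0.158

Taking logs: ln S = ln c + z ln A, so z = (ln S₂ − ln S₁)/(ln A₂ − ln A₁).
z = ln(7/5) / ln(39.7/4.7) = ln(1.4) / ln(8.447) = 0.3365 / 2.1338 = 0.1577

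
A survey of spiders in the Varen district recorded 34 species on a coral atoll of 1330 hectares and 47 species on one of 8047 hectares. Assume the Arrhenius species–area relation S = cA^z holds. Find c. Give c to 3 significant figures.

z = ln(S₂/S₁) / ln(A₂/A₁) = ln(47/34) / ln(8047/1330) = 0.3238 / 1.8001 = 0.1799
c = S₁ / A₁^z = 34 / 1330^0.1799 = 34 / 3.647 = 9.324

9.32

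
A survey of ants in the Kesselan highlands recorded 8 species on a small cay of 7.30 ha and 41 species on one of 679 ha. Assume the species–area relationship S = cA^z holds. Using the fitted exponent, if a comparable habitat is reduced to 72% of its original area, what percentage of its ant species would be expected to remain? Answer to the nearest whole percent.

89%

z = ln(41/8) / ln(679/7.3) = 1.6341 / 4.5327 = 0.3605
S_new/S_old = (A_new/A_old)^z = 0.72^0.3605 = exp(0.3605 × -0.3285) = 0.8883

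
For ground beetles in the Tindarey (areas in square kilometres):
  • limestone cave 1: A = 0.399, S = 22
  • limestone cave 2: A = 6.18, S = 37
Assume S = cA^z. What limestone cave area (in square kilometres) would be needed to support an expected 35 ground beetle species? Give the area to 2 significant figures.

z = ln(37/22) / ln(6.18/0.399) = 0.5199 / 2.7401 = 0.1897
c = 22 / 0.399^0.1897 = 22 / 0.84 = 26.19
A = (35/26.19)^(1/0.1897) ⇒ ln A = ln(1.336)/0.1897 = 1.5284
A = e^1.5284 ≈ 4.611 square kilometres

4.6 square kilometres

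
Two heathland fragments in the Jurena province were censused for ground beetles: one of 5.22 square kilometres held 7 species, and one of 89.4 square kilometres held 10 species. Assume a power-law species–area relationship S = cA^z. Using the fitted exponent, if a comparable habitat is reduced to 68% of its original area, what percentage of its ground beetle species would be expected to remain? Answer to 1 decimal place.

95.3%

z = ln(10/7) / ln(89.4/5.22) = 0.3567 / 2.8406 = 0.1256
S_new/S_old = (A_new/A_old)^z = 0.68^0.1256 = exp(0.1256 × -0.3857) = 0.9527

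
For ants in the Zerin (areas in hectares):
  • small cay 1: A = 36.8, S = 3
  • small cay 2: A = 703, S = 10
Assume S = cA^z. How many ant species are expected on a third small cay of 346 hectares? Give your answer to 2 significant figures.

7.5

z = ln(10/3) / ln(703/36.8) = 1.2040 / 2.9499 = 0.4081
c = 3 / 36.8^0.4081 = 3 / 4.356 = 0.6887
S₃ = 0.6887 × 346^0.4081 = 0.6887 × 10.87 ≈ 7.488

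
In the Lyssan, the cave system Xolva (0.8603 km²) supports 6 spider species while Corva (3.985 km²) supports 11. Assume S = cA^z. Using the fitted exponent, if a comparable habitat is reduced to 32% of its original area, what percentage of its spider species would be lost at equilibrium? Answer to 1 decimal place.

z = ln(11/6) / ln(3.985/0.8603) = 0.6061 / 1.5330 = 0.3954
S_new/S_old = (A_new/A_old)^z = 0.32^0.3954 = exp(0.3954 × -1.1394) = 0.6373
Fraction lost = 1 − 0.6373 = 0.3627

36.3%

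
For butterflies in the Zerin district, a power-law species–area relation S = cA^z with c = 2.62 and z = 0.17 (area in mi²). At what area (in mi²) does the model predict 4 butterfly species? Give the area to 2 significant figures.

12 mi²

4 = 2.62 × A^0.17  ⇒  A^0.17 = 4/2.62 = 1.527
ln A = ln(1.527) / 0.17 = 0.4231 / 0.17 = 2.4889
A = e^2.4889 ≈ 12.05 mi²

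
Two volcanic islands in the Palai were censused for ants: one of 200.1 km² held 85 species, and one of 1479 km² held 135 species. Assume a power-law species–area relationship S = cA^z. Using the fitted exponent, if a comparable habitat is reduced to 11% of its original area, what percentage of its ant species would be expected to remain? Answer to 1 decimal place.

z = ln(135/85) / ln(1479/200.1) = 0.4626 / 2.0003 = 0.2313
S_new/S_old = (A_new/A_old)^z = 0.11^0.2313 = exp(0.2313 × -2.2073) = 0.6002

60.0%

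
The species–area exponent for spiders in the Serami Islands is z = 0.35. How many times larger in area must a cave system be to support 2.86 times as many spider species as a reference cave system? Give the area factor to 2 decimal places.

(A₂/A₁)^0.35 = 2.86, so A₂/A₁ = 2.86^(1/0.35) = 2.86^2.857
ln(A₂/A₁) = ln 2.86 / 0.35 = 1.0508 / 0.35 = 3.0023
A₂/A₁ = e^3.0023 ≈ 20.13

20.13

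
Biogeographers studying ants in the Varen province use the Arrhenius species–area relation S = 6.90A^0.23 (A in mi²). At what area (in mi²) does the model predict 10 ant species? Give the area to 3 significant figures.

5.02 mi²

10 = 6.9 × A^0.23  ⇒  A^0.23 = 10/6.9 = 1.449
ln A = ln(1.449) / 0.23 = 0.3711 / 0.23 = 1.6133
A = e^1.6133 ≈ 5.019 mi²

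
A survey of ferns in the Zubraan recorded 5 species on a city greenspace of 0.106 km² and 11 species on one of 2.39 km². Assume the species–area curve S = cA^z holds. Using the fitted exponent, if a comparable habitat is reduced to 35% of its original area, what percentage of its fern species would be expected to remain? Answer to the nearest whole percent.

z = ln(11/5) / ln(2.39/0.106) = 0.7885 / 3.1156 = 0.2531
S_new/S_old = (A_new/A_old)^z = 0.35^0.2531 = exp(0.2531 × -1.0498) = 0.7667

77%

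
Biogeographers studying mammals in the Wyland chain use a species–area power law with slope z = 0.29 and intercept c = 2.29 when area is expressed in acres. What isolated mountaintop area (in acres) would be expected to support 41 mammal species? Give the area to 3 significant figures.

20900 acres

41 = 2.29 × A^0.29  ⇒  A^0.29 = 41/2.29 = 17.9
ln A = ln(17.9) / 0.29 = 2.8850 / 0.29 = 9.9483
A = e^9.9483 ≈ 20918 acres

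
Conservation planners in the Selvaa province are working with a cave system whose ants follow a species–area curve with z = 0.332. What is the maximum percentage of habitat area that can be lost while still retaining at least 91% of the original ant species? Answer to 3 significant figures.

24.7%

Need (A_new/A_old)^0.332 = 0.91, so A_new/A_old = 0.91^(1/0.332) = 0.91^3.012
ln(A_new/A_old) = ln 0.91 / 0.332 = -0.0943 / 0.332 = -0.2841
A_new/A_old = e^-0.2841 ≈ 0.7527
Fraction that can be lost = 1 − 0.7527 = 0.2473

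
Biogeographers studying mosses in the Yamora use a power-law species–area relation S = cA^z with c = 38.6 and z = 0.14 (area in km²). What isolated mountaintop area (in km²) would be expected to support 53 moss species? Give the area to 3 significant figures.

9.63 km²

53 = 38.6 × A^0.14  ⇒  A^0.14 = 53/38.6 = 1.373
ln A = ln(1.373) / 0.14 = 0.3170 / 0.14 = 2.2646
A = e^2.2646 ≈ 9.627 km²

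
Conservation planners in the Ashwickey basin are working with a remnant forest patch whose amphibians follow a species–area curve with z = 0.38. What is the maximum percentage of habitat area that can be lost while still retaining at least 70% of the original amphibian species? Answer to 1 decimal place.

60.9%

Need (A_new/A_old)^0.38 = 0.7, so A_new/A_old = 0.7^(1/0.38) = 0.7^2.632
ln(A_new/A_old) = ln 0.7 / 0.38 = -0.3567 / 0.38 = -0.9386
A_new/A_old = e^-0.9386 ≈ 0.3912
Fraction that can be lost = 1 − 0.3912 = 0.6088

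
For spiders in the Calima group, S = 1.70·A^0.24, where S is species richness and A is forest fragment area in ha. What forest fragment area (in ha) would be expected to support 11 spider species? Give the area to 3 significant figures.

2390 ha

11 = 1.7 × A^0.24  ⇒  A^0.24 = 11/1.7 = 6.471
ln A = ln(6.471) / 0.24 = 1.8673 / 0.24 = 7.7803
A = e^7.7803 ≈ 2393 ha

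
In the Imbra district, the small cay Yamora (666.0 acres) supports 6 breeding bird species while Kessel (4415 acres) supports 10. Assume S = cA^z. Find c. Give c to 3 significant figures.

1.04

z = ln(S₂/S₁) / ln(A₂/A₁) = ln(10/6) / ln(4415/666) = 0.5108 / 1.8915 = 0.2701
c = S₁ / A₁^z = 6 / 666^0.2701 = 6 / 5.788 = 1.037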